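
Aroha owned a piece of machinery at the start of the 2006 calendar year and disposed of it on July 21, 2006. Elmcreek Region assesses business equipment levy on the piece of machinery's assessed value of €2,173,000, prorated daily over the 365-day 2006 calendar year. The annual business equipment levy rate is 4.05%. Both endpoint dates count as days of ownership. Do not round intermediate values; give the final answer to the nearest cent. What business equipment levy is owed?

Days held (January 1 – July 21, 2006): 202 out of 365
Tax = €2,173,000 × 4.05% × 202/365 = €48,704.9671

€48,704.97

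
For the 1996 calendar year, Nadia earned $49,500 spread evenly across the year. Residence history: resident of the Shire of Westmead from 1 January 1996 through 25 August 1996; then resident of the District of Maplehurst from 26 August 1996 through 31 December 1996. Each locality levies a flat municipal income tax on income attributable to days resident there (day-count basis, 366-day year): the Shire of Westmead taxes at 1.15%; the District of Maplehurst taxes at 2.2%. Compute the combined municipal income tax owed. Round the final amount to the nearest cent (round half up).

$751.02

The Shire of Westmead, 1 January – 25 August 1996: 238 days → $49,500 × 1.15% × 238/366 = $370.1680
The District of Maplehurst, 26 August – 31 December 1996: 128 days → $49,500 × 2.2% × 128/366 = $380.8525
Total = $751.0205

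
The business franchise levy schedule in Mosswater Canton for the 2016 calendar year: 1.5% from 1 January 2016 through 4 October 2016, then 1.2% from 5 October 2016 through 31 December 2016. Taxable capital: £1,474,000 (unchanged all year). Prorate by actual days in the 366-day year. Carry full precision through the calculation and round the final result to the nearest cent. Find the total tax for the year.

£21,046.79

1 January – 4 October 2016: 278 days at 1.5% → £1,474,000 × 1.5% × 278/366 = £16,793.9344
5 October – 31 December 2016: 88 days at 1.2% → £1,474,000 × 1.2% × 88/366 = £4,252.8525
Total = £21,046.7869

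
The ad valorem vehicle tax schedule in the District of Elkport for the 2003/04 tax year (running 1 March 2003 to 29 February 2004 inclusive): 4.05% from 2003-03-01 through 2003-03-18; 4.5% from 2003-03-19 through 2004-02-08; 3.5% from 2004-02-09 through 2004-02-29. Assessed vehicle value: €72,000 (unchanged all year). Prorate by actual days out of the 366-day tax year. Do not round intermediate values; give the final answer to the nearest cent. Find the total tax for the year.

2003-03-01 to 2003-03-18: 18 days at 4.05% → €72,000 × 4.05% × 18/366 = €143.4098
2003-03-19 to 2004-02-08: 327 days at 4.5% → €72,000 × 4.5% × 327/366 = €2,894.7541
2004-02-09 to 2004-02-29: 21 days at 3.5% → €72,000 × 3.5% × 21/366 = €144.5902
Total = €3,182.7541

€3,182.75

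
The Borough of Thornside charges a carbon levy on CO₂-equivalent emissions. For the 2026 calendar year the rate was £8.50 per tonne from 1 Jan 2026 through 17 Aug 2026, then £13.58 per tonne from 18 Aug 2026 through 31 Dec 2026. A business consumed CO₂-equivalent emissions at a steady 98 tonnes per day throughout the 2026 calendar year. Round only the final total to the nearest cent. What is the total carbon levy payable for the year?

1 Jan – 17 Aug 2026: 229 days × 98 tonnes/day = 22,442 tonnes at £8.50/tonne → £190757.00
18 Aug – 31 Dec 2026: 136 days × 98 tonnes/day = 13,328 tonnes at £13.58/tonne → £180994.24

£371751.24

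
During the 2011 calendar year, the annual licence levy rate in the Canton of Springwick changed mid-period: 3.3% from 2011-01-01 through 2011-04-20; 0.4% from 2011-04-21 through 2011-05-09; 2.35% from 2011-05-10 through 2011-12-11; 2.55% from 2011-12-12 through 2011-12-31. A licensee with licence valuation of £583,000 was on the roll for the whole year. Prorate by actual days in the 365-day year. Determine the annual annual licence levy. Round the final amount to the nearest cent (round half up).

2011-01-01 to 2011-04-20: 110 days at 3.3% → £583,000 × 3.3% × 110/365 = £5,798.0548
2011-04-21 to 2011-05-09: 19 days at 0.4% → £583,000 × 0.4% × 19/365 = £121.3918
2011-05-10 to 2011-12-11: 216 days at 2.35% → £583,000 × 2.35% × 216/365 = £8,107.6932
2011-12-12 to 2011-12-31: 20 days at 2.55% → £583,000 × 2.55% × 20/365 = £814.6027
Total = £14,841.7425

£14,841.74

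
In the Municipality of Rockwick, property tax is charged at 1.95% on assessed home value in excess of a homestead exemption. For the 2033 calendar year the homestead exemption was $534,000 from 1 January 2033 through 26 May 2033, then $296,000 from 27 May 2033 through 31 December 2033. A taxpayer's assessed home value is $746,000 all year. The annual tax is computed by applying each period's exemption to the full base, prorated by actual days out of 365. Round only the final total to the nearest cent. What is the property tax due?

1 January – 26 May 2033: 146 days, exemption $534,000 → ($746,000 − $534,000) × 1.95% × 146/365 = $1,653.6000
27 May – 31 December 2033: 219 days, exemption $296,000 → ($746,000 − $296,000) × 1.95% × 219/365 = $5,265.0000
Total = $6,918.6000

$6,918.60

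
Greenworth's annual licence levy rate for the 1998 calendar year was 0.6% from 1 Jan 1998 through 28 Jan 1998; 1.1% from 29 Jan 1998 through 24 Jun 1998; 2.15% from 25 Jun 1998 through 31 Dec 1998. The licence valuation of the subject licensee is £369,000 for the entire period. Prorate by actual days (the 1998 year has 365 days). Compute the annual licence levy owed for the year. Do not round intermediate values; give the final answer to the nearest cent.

£5,934.33

1 Jan – 28 Jan 1998: 28 days at 0.6% → £369,000 × 0.6% × 28/365 = £169.8411
29 Jan – 24 Jun 1998: 147 days at 1.1% → £369,000 × 1.1% × 147/365 = £1,634.7205
25 Jun – 31 Dec 1998: 190 days at 2.15% → £369,000 × 2.15% × 190/365 = £4,129.7671
Total = £5,934.3288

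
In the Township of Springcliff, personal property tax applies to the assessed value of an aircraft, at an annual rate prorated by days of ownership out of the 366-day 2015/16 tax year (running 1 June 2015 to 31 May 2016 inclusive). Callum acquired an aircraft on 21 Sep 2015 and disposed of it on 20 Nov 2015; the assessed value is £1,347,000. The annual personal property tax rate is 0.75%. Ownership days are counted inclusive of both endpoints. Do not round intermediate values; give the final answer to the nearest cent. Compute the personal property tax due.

£1,683.75

Days held (21 Sep – 20 Nov 2015): 61 out of 366
Tax = £1,347,000 × 0.75% × 61/366 = £1,683.7500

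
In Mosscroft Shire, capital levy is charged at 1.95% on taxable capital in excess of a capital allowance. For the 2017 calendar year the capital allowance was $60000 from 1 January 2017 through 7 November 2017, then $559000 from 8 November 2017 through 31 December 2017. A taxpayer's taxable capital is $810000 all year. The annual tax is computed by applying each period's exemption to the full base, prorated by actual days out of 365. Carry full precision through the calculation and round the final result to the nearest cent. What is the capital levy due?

$13185.42

1 January – 7 November 2017: 311 days, exemption $60000 → ($810000 − $60000) × 1.95% × 311/365 = $12461.3014
8 November – 31 December 2017: 54 days, exemption $559000 → ($810000 − $559000) × 1.95% × 54/365 = $724.1178
Total = $13185.4192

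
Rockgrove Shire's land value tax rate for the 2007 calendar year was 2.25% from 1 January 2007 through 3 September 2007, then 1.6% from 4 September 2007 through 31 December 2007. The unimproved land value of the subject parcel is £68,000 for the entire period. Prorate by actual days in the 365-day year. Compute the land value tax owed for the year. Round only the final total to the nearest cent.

£1,385.90

1 January – 3 September 2007: 246 days at 2.25% → £68,000 × 2.25% × 246/365 = £1,031.1781
4 September – 31 December 2007: 119 days at 1.6% → £68,000 × 1.6% × 119/365 = £354.7178
Total = £1,385.8959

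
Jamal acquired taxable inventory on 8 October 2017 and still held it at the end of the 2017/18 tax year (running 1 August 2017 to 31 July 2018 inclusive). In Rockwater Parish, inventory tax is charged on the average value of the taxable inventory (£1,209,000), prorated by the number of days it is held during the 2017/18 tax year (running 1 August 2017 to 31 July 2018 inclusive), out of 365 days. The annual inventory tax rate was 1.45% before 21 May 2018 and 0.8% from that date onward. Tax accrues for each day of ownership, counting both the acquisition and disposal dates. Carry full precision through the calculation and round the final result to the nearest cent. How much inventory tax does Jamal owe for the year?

8 October 2017 – 20 May 2018: 225 days at 1.45% → £1,209,000 × 1.45% × 225/365 = £10,806.4726
21 May – 31 July 2018: 72 days at 0.8% → £1,209,000 × 0.8% × 72/365 = £1,907.9014
Total = £12,714.3740

£12,714.37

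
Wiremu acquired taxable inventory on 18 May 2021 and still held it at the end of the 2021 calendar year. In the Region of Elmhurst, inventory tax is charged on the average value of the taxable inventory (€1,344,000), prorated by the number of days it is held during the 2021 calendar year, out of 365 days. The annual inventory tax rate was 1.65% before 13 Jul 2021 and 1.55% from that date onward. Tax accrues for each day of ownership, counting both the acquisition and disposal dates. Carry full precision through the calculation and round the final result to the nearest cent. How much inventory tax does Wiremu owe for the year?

€13,219.07

18 May – 12 Jul 2021: 56 days at 1.65% → €1,344,000 × 1.65% × 56/365 = €3,402.3452
13 Jul – 31 Dec 2021: 172 days at 1.55% → €1,344,000 × 1.55% × 172/365 = €9,816.7233
Total = €13,219.0685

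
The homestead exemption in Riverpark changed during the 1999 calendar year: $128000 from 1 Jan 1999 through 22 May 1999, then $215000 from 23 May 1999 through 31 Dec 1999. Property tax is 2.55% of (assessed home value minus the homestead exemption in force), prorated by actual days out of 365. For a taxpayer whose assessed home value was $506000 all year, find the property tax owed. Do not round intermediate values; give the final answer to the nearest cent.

$8283.59

1 Jan – 22 May 1999: 142 days, exemption $128000 → ($506000 − $128000) × 2.55% × 142/365 = $3749.9671
23 May – 31 Dec 1999: 223 days, exemption $215000 → ($506000 − $215000) × 2.55% × 223/365 = $4533.6205
Total = $8283.5877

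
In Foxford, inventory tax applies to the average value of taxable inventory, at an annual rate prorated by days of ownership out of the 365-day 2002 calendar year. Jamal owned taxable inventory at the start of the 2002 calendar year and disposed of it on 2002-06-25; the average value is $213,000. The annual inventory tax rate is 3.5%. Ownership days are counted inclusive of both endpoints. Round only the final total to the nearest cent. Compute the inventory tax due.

Days held (2002-01-01 to 2002-06-25): 176 out of 365
Tax = $213,000 × 3.5% × 176/365 = $3,594.7397

$3,594.74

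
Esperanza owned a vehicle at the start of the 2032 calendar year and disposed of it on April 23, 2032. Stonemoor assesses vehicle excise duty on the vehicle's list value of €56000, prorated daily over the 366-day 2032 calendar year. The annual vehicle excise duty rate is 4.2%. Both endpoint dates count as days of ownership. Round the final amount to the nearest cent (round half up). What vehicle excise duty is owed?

€732.59

Days held (January 1 – April 23, 2032): 114 out of 366
Tax = €56000 × 4.2% × 114/366 = €732.5902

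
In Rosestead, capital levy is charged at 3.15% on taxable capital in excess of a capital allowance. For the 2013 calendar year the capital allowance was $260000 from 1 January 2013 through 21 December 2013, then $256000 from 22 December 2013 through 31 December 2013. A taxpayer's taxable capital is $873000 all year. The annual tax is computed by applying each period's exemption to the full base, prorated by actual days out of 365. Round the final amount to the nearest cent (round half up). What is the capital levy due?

1 January – 21 December 2013: 355 days, exemption $260000 → ($873000 − $260000) × 3.15% × 355/365 = $18780.4726
22 December – 31 December 2013: 10 days, exemption $256000 → ($873000 − $256000) × 3.15% × 10/365 = $532.4795
Total = $19312.9521

$19312.95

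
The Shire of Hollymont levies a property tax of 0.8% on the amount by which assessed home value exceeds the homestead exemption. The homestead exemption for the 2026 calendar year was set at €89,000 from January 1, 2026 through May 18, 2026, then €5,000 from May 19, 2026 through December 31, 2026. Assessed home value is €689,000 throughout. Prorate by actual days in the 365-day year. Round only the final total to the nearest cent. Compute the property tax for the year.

€5,217.93

January 1 – May 18, 2026: 138 days, exemption €89,000 → (€689,000 − €89,000) × 0.8% × 138/365 = €1,814.7945
May 19 – December 31, 2026: 227 days, exemption €5,000 → (€689,000 − €5,000) × 0.8% × 227/365 = €3,403.1342
Total = €5,217.9288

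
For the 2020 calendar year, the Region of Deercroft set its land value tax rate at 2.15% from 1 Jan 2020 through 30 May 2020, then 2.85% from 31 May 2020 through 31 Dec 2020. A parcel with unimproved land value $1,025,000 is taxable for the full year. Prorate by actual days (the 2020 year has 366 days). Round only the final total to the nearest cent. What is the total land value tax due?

1 Jan – 30 May 2020: 151 days at 2.15% → $1,025,000 × 2.15% × 151/366 = $9,091.9740
31 May – 31 Dec 2020: 215 days at 2.85% → $1,025,000 × 2.85% × 215/366 = $17,160.3484
Total = $26,252.3224

$26,252.32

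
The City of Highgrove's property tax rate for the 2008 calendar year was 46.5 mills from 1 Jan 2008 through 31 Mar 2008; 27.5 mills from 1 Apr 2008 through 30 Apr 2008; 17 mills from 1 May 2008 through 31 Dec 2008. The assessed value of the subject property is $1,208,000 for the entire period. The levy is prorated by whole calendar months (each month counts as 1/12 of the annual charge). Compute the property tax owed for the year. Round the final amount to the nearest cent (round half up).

$30,502.00

1 Jan – 31 Mar 2008: 3 months at 46.5 mills → $1,208,000 × 4.65% × 3/12 = $14,043.0000
1 Apr – 30 Apr 2008: 1 month at 27.5 mills → $1,208,000 × 2.75% × 1/12 = $2,768.3333
1 May – 31 Dec 2008: 8 months at 17 mills → $1,208,000 × 1.7% × 8/12 = $13,690.6667
Total = $30,502.0000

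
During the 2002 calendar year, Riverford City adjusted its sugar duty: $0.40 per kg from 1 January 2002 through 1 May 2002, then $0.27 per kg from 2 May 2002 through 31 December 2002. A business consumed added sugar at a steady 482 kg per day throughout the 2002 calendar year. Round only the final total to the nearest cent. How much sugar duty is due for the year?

$55,082.96

1 January – 1 May 2002: 121 days × 482 kg/day = 58,322 kg at $0.40/kg → $23,328.80
2 May – 31 December 2002: 244 days × 482 kg/day = 117,608 kg at $0.27/kg → $31,754.16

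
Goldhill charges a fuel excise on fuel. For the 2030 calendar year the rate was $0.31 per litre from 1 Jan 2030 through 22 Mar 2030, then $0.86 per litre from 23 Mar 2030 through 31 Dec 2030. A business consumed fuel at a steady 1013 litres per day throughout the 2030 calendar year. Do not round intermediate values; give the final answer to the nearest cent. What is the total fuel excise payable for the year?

$272,851.55

1 Jan – 22 Mar 2030: 81 days × 1013 litres/day = 82,053 litres at $0.31/litre → $25,436.43
23 Mar – 31 Dec 2030: 284 days × 1013 litres/day = 287,692 litres at $0.86/litre → $247,415.12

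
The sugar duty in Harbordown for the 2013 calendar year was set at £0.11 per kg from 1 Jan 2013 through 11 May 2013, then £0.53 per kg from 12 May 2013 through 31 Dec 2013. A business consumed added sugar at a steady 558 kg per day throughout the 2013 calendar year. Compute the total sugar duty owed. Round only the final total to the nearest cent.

1 Jan – 11 May 2013: 131 days × 558 kg/day = 73,098 kg at £0.11/kg → £8,040.78
12 May – 31 Dec 2013: 234 days × 558 kg/day = 130,572 kg at £0.53/kg → £69,203.16

£77,243.94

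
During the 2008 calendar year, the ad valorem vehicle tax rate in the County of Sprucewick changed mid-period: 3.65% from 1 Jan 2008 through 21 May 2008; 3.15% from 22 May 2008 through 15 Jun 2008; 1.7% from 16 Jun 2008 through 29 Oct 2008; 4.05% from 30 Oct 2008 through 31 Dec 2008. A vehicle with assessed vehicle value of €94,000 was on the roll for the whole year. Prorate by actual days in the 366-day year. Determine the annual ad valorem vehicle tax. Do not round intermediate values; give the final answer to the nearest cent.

€2,782.50

1 Jan – 21 May 2008: 142 days at 3.65% → €94,000 × 3.65% × 142/366 = €1,331.1530
22 May – 15 Jun 2008: 25 days at 3.15% → €94,000 × 3.15% × 25/366 = €202.2541
16 Jun – 29 Oct 2008: 136 days at 1.7% → €94,000 × 1.7% × 136/366 = €593.7923
30 Oct – 31 Dec 2008: 63 days at 4.05% → €94,000 × 4.05% × 63/366 = €655.3033
Total = €2,782.5027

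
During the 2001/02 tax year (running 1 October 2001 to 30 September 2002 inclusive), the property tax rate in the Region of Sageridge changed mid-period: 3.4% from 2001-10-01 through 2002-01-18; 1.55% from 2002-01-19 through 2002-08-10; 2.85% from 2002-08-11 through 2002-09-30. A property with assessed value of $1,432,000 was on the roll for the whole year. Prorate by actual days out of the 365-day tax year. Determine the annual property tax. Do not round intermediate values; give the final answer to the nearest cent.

2001-10-01 to 2002-01-18: 110 days at 3.4% → $1,432,000 × 3.4% × 110/365 = $14,673.0959
2002-01-19 to 2002-08-10: 204 days at 1.55% → $1,432,000 × 1.55% × 204/365 = $12,405.4356
2002-08-11 to 2002-09-30: 51 days at 2.85% → $1,432,000 × 2.85% × 51/365 = $5,702.4986
Total = $32,781.0301

$32,781.03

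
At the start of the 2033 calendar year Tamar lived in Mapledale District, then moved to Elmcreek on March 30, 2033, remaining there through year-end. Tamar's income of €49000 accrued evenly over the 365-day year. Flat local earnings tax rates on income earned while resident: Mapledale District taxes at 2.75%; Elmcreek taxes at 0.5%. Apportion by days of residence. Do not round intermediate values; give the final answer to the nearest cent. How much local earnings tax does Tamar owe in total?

€510.81

Mapledale District, January 1 – March 29, 2033: 88 days → €49000 × 2.75% × 88/365 = €324.8767
Elmcreek, March 30 – December 31, 2033: 277 days → €49000 × 0.5% × 277/365 = €185.9315
Total = €510.8082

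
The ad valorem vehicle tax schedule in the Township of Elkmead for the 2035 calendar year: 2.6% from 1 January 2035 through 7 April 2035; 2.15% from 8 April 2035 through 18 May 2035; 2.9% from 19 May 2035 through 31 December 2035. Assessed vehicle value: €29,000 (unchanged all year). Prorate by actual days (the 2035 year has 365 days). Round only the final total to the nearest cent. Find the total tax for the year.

€793.45

1 January – 7 April 2035: 97 days at 2.6% → €29,000 × 2.6% × 97/365 = €200.3781
8 April – 18 May 2035: 41 days at 2.15% → €29,000 × 2.15% × 41/365 = €70.0370
19 May – 31 December 2035: 227 days at 2.9% → €29,000 × 2.9% × 227/365 = €523.0329
Total = €793.4479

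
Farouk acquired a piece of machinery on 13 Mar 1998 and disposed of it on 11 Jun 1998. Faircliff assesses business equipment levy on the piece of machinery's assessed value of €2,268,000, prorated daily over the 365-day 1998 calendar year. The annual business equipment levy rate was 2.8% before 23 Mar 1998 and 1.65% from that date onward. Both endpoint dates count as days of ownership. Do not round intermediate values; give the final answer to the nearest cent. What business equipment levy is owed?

€10,044.44

13 Mar – 22 Mar 1998: 10 days at 2.8% → €2,268,000 × 2.8% × 10/365 = €1,739.8356
23 Mar – 11 Jun 1998: 81 days at 1.65% → €2,268,000 × 1.65% × 81/365 = €8,304.6082
Total = €10,044.4438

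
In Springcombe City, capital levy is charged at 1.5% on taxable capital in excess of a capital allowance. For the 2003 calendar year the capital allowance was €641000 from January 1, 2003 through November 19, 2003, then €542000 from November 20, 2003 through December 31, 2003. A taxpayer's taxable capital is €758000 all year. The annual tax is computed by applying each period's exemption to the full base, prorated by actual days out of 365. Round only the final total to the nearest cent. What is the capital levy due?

€1925.88

January 1 – November 19, 2003: 323 days, exemption €641000 → (€758000 − €641000) × 1.5% × 323/365 = €1553.0548
November 20 – December 31, 2003: 42 days, exemption €542000 → (€758000 − €542000) × 1.5% × 42/365 = €372.8219
Total = €1925.8767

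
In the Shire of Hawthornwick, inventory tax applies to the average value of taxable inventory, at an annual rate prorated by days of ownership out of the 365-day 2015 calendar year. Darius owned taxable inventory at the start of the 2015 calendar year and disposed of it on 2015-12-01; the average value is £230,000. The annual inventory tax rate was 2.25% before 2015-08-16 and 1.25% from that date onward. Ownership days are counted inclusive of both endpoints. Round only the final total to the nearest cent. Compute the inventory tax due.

2015-01-01 to 2015-08-15: 227 days at 2.25% → £230,000 × 2.25% × 227/365 = £3,218.4247
2015-08-16 to 2015-12-01: 108 days at 1.25% → £230,000 × 1.25% × 108/365 = £850.6849
Total = £4,069.1096

£4,069.11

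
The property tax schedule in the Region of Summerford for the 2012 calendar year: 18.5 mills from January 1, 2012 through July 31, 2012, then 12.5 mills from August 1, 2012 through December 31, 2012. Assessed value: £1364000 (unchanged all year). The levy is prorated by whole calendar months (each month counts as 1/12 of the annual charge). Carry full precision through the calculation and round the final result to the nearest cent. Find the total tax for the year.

£21824.00

January 1 – July 31, 2012: 7 months at 18.5 mills → £1364000 × 1.85% × 7/12 = £14719.8333
August 1 – December 31, 2012: 5 months at 12.5 mills → £1364000 × 1.25% × 5/12 = £7104.1667
Total = £21824.0000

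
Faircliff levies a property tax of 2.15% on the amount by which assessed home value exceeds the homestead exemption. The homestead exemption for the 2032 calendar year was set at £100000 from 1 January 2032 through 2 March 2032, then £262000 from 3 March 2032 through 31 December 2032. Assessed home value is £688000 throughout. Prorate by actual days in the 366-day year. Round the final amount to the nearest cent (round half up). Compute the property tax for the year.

1 January – 2 March 2032: 62 days, exemption £100000 → (£688000 − £100000) × 2.15% × 62/366 = £2141.5410
3 March – 31 December 2032: 304 days, exemption £262000 → (£688000 − £262000) × 2.15% × 304/366 = £7607.4754
Total = £9749.0164

£9749.02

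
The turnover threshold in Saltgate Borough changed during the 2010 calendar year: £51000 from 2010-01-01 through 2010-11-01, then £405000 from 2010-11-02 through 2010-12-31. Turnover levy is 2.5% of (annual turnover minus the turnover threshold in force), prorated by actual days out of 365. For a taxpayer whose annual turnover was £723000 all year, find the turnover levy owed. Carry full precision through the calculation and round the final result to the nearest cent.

£15345.21

2010-01-01 to 2010-11-01: 305 days, exemption £51000 → (£723000 − £51000) × 2.5% × 305/365 = £14038.3562
2010-11-02 to 2010-12-31: 60 days, exemption £405000 → (£723000 − £405000) × 2.5% × 60/365 = £1306.8493
Total = £15345.2055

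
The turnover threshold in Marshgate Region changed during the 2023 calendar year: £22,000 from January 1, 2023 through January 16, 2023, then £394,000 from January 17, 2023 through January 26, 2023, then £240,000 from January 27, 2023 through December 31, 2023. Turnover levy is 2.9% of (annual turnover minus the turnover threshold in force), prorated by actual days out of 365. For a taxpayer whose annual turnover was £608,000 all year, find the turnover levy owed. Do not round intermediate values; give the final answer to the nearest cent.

January 1 – January 16, 2023: 16 days, exemption £22,000 → (£608,000 − £22,000) × 2.9% × 16/365 = £744.9425
January 17 – January 26, 2023: 10 days, exemption £394,000 → (£608,000 − £394,000) × 2.9% × 10/365 = £170.0274
January 27 – December 31, 2023: 339 days, exemption £240,000 → (£608,000 − £240,000) × 2.9% × 339/365 = £9,911.8027
Total = £10,826.7726

£10,826.77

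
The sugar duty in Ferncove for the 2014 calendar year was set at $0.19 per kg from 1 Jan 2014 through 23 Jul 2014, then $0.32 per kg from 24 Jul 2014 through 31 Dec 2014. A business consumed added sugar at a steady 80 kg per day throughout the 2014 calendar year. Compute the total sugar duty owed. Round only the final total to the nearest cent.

1 Jan – 23 Jul 2014: 204 days × 80 kg/day = 16,320 kg at $0.19/kg → $3100.80
24 Jul – 31 Dec 2014: 161 days × 80 kg/day = 12,880 kg at $0.32/kg → $4121.60

$7222.40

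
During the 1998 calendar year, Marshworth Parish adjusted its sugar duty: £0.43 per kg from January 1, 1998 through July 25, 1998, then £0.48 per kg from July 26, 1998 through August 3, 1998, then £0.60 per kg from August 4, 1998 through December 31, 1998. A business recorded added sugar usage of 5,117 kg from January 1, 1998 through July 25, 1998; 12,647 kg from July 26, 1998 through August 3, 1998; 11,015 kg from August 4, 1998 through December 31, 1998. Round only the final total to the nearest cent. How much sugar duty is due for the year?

January 1 – July 25, 1998: 5,117 kg at £0.43/kg → £2200.31
July 26 – August 3, 1998: 12,647 kg at £0.48/kg → £6070.56
August 4 – December 31, 1998: 11,015 kg at £0.60/kg → £6609.00

£14879.87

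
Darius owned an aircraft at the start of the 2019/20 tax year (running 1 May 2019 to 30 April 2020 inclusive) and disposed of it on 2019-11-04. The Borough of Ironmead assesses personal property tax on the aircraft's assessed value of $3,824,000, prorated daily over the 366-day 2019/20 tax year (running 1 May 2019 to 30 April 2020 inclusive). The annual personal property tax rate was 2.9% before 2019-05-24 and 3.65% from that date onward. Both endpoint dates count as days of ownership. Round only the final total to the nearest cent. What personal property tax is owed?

2019-05-01 to 2019-05-23: 23 days at 2.9% → $3,824,000 × 2.9% × 23/366 = $6,968.8743
2019-05-24 to 2019-11-04: 165 days at 3.65% → $3,824,000 × 3.65% × 165/366 = $62,923.6066
Total = $69,892.4809

$69,892.48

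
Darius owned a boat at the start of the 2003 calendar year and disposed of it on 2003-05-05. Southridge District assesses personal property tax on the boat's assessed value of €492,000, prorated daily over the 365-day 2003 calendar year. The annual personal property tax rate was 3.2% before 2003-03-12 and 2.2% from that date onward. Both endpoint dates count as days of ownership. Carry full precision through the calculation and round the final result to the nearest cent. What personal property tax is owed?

2003-01-01 to 2003-03-11: 70 days at 3.2% → €492,000 × 3.2% × 70/365 = €3,019.3973
2003-03-12 to 2003-05-05: 55 days at 2.2% → €492,000 × 2.2% × 55/365 = €1,631.0137
Total = €4,650.4110

€4,650.41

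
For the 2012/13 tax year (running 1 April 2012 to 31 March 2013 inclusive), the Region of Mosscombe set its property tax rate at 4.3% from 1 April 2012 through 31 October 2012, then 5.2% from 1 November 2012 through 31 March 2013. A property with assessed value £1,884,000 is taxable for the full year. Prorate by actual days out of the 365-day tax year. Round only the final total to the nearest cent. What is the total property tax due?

1 April – 31 October 2012: 214 days at 4.3% → £1,884,000 × 4.3% × 214/365 = £47,497.4466
1 November 2012 – 31 March 2013: 151 days at 5.2% → £1,884,000 × 5.2% × 151/365 = £40,529.2274
Total = £88,026.6740

£88,026.67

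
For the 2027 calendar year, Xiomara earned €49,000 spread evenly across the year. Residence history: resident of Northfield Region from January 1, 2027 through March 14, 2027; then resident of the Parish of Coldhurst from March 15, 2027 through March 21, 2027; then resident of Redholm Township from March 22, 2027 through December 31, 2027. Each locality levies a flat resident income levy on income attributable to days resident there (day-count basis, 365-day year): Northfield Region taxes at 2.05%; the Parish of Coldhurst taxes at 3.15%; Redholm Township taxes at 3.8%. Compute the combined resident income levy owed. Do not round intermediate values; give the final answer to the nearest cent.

€1,684.39

Northfield Region, January 1 – March 14, 2027: 73 days → €49,000 × 2.05% × 73/365 = €200.9000
The Parish of Coldhurst, March 15 – March 21, 2027: 7 days → €49,000 × 3.15% × 7/365 = €29.6014
Redholm Township, March 22 – December 31, 2027: 285 days → €49,000 × 3.8% × 285/365 = €1,453.8904
Total = €1,684.3918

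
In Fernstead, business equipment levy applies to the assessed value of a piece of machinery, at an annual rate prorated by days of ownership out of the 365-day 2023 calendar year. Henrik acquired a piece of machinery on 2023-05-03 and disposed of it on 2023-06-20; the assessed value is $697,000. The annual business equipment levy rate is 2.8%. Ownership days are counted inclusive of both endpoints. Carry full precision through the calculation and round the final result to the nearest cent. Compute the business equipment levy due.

$2,619.96

Days held (2023-05-03 to 2023-06-20): 49 out of 365
Tax = $697,000 × 2.8% × 49/365 = $2,619.9562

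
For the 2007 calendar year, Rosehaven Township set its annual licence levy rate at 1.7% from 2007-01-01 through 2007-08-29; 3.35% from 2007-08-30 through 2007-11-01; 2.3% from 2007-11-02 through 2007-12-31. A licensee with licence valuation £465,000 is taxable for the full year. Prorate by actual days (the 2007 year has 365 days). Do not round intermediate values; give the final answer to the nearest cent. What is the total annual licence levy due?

£9,708.95

2007-01-01 to 2007-08-29: 241 days at 1.7% → £465,000 × 1.7% × 241/365 = £5,219.4658
2007-08-30 to 2007-11-01: 64 days at 3.35% → £465,000 × 3.35% × 64/365 = £2,731.3973
2007-11-02 to 2007-12-31: 60 days at 2.3% → £465,000 × 2.3% × 60/365 = £1,758.0822
Total = £9,708.9452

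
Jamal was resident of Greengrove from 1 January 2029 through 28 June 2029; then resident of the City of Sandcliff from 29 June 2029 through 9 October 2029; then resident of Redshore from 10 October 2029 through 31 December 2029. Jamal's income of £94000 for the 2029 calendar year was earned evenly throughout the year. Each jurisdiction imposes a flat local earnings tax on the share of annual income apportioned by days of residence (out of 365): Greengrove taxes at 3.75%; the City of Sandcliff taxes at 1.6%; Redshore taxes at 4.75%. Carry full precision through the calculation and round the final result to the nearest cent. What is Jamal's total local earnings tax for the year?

£3168.44

Greengrove, 1 January – 28 June 2029: 179 days → £94000 × 3.75% × 179/365 = £1728.6986
The City of Sandcliff, 29 June – 9 October 2029: 103 days → £94000 × 1.6% × 103/365 = £424.4164
Redshore, 10 October – 31 December 2029: 83 days → £94000 × 4.75% × 83/365 = £1015.3288
Total = £3168.4438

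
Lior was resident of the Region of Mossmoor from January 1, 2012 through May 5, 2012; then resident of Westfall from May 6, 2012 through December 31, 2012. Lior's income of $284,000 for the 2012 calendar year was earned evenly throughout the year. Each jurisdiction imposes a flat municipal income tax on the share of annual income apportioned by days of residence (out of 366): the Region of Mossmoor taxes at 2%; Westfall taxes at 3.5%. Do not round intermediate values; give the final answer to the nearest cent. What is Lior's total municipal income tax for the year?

The Region of Mossmoor, January 1 – May 5, 2012: 126 days → $284,000 × 2% × 126/366 = $1,955.4098
Westfall, May 6 – December 31, 2012: 240 days → $284,000 × 3.5% × 240/366 = $6,518.0328
Total = $8,473.4426

$8,473.44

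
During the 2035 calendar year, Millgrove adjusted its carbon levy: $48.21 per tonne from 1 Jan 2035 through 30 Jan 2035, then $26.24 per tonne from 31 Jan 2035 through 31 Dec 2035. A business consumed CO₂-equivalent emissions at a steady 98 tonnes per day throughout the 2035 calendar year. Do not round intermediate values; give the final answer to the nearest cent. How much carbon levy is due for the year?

1 Jan – 30 Jan 2035: 30 days × 98 tonnes/day = 2,940 tonnes at $48.21/tonne → $141737.40
31 Jan – 31 Dec 2035: 335 days × 98 tonnes/day = 32,830 tonnes at $26.24/tonne → $861459.20

$1003196.60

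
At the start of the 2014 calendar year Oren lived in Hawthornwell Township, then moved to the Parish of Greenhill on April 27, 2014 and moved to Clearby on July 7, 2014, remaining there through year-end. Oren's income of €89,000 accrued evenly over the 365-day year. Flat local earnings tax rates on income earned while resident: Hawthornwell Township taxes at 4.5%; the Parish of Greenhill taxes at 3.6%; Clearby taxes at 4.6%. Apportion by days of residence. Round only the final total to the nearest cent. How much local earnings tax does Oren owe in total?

Hawthornwell Township, January 1 – April 26, 2014: 116 days → €89,000 × 4.5% × 116/365 = €1,272.8219
The Parish of Greenhill, April 27 – July 6, 2014: 71 days → €89,000 × 3.6% × 71/365 = €623.2438
Clearby, July 7 – December 31, 2014: 178 days → €89,000 × 4.6% × 178/365 = €1,996.5260
Total = €3,892.5918

€3,892.59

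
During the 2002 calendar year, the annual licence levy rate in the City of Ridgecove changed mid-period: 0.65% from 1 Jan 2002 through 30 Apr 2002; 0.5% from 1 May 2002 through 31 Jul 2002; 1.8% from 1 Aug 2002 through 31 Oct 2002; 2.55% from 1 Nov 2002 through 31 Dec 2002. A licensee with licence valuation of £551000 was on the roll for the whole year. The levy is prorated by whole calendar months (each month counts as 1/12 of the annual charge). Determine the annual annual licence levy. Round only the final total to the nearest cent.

1 Jan – 30 Apr 2002: 4 months at 0.65% → £551000 × 0.65% × 4/12 = £1193.8333
1 May – 31 Jul 2002: 3 months at 0.5% → £551000 × 0.5% × 3/12 = £688.7500
1 Aug – 31 Oct 2002: 3 months at 1.8% → £551000 × 1.8% × 3/12 = £2479.5000
1 Nov – 31 Dec 2002: 2 months at 2.55% → £551000 × 2.55% × 2/12 = £2341.7500
Total = £6703.8333

£6703.83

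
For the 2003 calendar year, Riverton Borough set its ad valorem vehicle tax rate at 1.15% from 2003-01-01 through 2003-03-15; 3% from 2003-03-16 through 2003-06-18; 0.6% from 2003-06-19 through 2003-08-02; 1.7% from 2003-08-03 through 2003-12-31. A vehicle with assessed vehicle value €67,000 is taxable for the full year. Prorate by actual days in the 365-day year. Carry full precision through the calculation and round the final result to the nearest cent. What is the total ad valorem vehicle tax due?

€1,200.13

2003-01-01 to 2003-03-15: 74 days at 1.15% → €67,000 × 1.15% × 74/365 = €156.2110
2003-03-16 to 2003-06-18: 95 days at 3% → €67,000 × 3% × 95/365 = €523.1507
2003-06-19 to 2003-08-02: 45 days at 0.6% → €67,000 × 0.6% × 45/365 = €49.5616
2003-08-03 to 2003-12-31: 151 days at 1.7% → €67,000 × 1.7% × 151/365 = €471.2027
Total = €1,200.1260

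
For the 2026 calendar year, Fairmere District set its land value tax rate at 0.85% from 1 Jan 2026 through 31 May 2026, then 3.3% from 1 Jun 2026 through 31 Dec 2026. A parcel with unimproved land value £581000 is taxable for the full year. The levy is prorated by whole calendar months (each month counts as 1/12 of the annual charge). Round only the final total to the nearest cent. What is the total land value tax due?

£13241.96

1 Jan – 31 May 2026: 5 months at 0.85% → £581000 × 0.85% × 5/12 = £2057.7083
1 Jun – 31 Dec 2026: 7 months at 3.3% → £581000 × 3.3% × 7/12 = £11184.2500
Total = £13241.9583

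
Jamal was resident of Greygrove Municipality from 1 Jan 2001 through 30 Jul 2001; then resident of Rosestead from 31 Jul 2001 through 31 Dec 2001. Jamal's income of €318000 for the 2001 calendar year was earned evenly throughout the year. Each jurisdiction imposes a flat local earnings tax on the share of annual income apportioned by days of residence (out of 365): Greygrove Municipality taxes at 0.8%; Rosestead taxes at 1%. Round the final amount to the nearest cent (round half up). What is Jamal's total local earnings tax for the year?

€2812.34

Greygrove Municipality, 1 Jan – 30 Jul 2001: 211 days → €318000 × 0.8% × 211/365 = €1470.6411
Rosestead, 31 Jul – 31 Dec 2001: 154 days → €318000 × 1% × 154/365 = €1341.6986
Total = €2812.3397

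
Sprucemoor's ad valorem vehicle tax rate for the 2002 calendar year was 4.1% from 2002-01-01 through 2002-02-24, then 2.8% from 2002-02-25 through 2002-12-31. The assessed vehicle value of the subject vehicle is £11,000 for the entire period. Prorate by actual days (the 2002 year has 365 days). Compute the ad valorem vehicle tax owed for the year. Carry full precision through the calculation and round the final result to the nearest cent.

£329.55

2002-01-01 to 2002-02-24: 55 days at 4.1% → £11,000 × 4.1% × 55/365 = £67.9589
2002-02-25 to 2002-12-31: 310 days at 2.8% → £11,000 × 2.8% × 310/365 = £261.5890
Total = £329.5479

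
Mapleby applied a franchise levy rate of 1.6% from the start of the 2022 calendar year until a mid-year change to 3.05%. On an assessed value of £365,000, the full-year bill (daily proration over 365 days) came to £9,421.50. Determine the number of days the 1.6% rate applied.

118 days

Let d = days at the first rate; then 365 − d days at the second rate.
£365,000 × [1.6%·d + 3.05%·(365−d)] / 365 = £9,421.50
Solving gives d = 118, so the new rate took effect on 29 April 2022.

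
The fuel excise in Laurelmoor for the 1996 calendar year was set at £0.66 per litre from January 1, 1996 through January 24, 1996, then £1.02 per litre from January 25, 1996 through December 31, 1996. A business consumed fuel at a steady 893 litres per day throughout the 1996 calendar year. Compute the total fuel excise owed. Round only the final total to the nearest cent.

£325,659.24

January 1 – January 24, 1996: 24 days × 893 litres/day = 21,432 litres at £0.66/litre → £14,145.12
January 25 – December 31, 1996: 342 days × 893 litres/day = 305,406 litres at £1.02/litre → £311,514.12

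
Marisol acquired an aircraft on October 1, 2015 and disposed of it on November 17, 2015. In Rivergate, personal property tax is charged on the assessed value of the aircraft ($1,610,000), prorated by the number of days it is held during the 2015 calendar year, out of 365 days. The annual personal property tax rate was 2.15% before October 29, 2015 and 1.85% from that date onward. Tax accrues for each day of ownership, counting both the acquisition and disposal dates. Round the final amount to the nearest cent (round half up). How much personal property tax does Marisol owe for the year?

$4,287.45

October 1 – October 28, 2015: 28 days at 2.15% → $1,610,000 × 2.15% × 28/365 = $2,655.3973
October 29 – November 17, 2015: 20 days at 1.85% → $1,610,000 × 1.85% × 20/365 = $1,632.0548
Total = $4,287.4521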